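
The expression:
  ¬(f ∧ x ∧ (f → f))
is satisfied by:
  {x: False, f: False}
  {f: True, x: False}
  {x: True, f: False}


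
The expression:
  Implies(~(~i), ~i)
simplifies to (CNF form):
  ~i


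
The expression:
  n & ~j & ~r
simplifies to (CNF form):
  n & ~j & ~r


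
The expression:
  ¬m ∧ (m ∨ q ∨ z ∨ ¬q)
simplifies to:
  ¬m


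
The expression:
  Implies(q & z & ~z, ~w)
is always true.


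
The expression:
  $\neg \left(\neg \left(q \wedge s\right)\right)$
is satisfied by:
  {s: True, q: True}


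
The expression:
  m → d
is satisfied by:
  {d: True, m: False}
  {m: False, d: False}
  {m: True, d: True}


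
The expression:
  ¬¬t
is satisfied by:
  {t: True}


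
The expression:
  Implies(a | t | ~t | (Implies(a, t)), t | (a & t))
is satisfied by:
  {t: True}


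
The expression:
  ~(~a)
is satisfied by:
  {a: True}


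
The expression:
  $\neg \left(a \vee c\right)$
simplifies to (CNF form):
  $\neg a \wedge \neg c$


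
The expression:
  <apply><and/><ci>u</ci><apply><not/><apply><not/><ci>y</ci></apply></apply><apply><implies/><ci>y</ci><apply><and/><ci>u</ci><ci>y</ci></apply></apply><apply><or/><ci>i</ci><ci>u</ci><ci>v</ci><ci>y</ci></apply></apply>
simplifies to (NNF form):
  <apply><and/><ci>u</ci><ci>y</ci></apply>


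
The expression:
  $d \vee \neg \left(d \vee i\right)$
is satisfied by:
  {d: True, i: False}
  {i: False, d: False}
  {i: True, d: True}


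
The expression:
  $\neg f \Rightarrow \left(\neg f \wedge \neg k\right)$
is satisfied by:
  {f: True, k: False}
  {k: False, f: False}
  {k: True, f: True}


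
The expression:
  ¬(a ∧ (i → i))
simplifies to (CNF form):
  ¬a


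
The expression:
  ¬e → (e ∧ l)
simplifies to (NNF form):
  e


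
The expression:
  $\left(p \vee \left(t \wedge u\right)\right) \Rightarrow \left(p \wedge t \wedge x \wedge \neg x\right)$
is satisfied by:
  {p: False, u: False, t: False}
  {t: True, p: False, u: False}
  {u: True, p: False, t: False}


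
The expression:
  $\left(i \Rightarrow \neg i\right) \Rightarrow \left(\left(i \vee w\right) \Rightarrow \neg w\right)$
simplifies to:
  $i \vee \neg w$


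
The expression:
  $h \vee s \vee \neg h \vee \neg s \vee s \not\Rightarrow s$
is always true.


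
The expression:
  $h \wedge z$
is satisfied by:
  {h: True, z: True}


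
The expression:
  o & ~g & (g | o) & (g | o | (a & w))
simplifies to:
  o & ~g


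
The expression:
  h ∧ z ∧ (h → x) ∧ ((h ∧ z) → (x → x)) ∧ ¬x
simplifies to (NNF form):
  False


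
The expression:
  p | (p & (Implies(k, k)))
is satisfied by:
  {p: True}


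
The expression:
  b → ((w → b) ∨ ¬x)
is always true.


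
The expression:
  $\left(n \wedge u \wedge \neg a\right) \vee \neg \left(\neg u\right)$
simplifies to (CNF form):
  $u$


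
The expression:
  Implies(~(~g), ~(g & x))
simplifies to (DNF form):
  ~g | ~x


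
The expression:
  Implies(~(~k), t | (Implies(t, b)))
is always true.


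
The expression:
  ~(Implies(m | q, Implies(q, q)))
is never true.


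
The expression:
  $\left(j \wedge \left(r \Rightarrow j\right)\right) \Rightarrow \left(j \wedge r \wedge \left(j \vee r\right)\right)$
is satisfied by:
  {r: True, j: False}
  {j: False, r: False}
  {j: True, r: True}


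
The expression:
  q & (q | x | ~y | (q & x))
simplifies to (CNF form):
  q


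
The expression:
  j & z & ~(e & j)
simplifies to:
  j & z & ~e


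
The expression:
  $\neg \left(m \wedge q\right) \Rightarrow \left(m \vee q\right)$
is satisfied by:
  {q: True, m: True}
  {q: True, m: False}
  {m: True, q: False}


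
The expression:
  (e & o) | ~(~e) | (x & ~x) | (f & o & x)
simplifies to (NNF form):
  e | (f & o & x)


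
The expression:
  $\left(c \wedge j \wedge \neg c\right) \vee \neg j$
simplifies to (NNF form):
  $\neg j$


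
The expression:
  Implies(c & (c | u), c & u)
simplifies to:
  u | ~c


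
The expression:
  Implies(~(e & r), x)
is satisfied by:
  {r: True, x: True, e: True}
  {r: True, x: True, e: False}
  {x: True, e: True, r: False}
  {x: True, e: False, r: False}
  {r: True, e: True, x: False}


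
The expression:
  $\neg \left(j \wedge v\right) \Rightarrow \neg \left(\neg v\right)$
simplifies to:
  $v$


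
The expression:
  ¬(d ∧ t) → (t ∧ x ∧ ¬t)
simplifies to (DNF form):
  d ∧ t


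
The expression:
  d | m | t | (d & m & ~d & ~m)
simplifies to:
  d | m | t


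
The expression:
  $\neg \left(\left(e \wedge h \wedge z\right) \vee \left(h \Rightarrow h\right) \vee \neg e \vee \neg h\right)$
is never true.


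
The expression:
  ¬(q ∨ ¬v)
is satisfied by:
  {v: True, q: False}


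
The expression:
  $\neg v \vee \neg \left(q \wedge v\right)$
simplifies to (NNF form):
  $\neg q \vee \neg v$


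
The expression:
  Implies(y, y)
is always true.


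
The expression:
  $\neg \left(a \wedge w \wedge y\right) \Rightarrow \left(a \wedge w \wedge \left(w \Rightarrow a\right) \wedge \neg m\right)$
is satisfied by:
  {a: True, w: True, y: True, m: False}
  {a: True, w: True, m: False, y: False}
  {a: True, w: True, y: True, m: True}


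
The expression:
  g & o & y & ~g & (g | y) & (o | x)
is never true.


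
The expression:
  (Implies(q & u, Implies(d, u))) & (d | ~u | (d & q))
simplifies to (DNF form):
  d | ~u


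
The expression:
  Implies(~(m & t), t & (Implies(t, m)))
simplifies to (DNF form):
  m & t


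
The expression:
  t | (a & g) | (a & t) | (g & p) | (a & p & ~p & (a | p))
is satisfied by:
  {a: True, t: True, p: True, g: True}
  {a: True, t: True, g: True, p: False}
  {t: True, p: True, g: True, a: False}
  {t: True, g: True, p: False, a: False}
  {t: True, p: True, a: True, g: False}
  {t: True, a: True, g: False, p: False}
  {t: True, p: True, g: False, a: False}
  {t: True, g: False, p: False, a: False}
  {a: True, g: True, p: True, t: False}
  {a: True, g: True, p: False, t: False}
  {g: True, p: True, a: False, t: False}


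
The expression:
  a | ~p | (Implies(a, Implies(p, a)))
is always true.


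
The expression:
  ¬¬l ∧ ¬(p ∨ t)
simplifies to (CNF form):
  l ∧ ¬p ∧ ¬t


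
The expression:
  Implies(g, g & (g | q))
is always true.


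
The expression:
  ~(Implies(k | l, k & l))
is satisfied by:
  {l: True, k: False}
  {k: True, l: False}


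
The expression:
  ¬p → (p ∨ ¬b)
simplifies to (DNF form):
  p ∨ ¬b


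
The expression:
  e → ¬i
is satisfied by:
  {e: False, i: False}
  {i: True, e: False}
  {e: True, i: False}


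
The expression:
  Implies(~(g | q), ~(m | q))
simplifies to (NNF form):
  g | q | ~m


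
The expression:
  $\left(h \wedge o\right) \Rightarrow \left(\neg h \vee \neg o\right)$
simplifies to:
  $\neg h \vee \neg o$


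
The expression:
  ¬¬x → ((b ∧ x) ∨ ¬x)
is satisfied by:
  {b: True, x: False}
  {x: False, b: False}
  {x: True, b: True}


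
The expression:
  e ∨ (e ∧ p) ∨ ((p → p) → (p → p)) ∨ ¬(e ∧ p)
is always true.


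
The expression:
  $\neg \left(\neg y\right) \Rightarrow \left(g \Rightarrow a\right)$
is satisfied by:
  {a: True, g: False, y: False}
  {g: False, y: False, a: False}
  {a: True, y: True, g: False}
  {y: True, g: False, a: False}
  {a: True, g: True, y: False}
  {g: True, a: False, y: False}
  {a: True, y: True, g: True}


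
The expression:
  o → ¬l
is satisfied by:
  {l: False, o: False}
  {o: True, l: False}
  {l: True, o: False}


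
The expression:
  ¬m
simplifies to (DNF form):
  ¬m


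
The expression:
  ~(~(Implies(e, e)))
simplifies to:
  True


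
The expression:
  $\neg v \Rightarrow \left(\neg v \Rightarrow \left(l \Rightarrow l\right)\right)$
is always true.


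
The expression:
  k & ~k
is never true.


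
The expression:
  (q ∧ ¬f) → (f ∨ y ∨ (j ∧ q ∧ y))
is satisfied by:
  {y: True, f: True, q: False}
  {y: True, f: False, q: False}
  {f: True, y: False, q: False}
  {y: False, f: False, q: False}
  {y: True, q: True, f: True}
  {y: True, q: True, f: False}
  {q: True, f: True, y: False}


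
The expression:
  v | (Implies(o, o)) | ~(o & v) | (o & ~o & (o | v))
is always true.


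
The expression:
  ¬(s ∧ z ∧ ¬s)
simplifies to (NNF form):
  True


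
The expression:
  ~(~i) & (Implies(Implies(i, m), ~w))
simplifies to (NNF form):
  i & (~m | ~w)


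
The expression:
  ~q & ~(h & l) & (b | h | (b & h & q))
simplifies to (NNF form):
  ~q & (b | h) & (~h | ~l)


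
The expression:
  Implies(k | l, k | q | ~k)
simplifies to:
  True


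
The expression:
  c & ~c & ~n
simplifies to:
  False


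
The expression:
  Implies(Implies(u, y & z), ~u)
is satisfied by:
  {u: False, z: False, y: False}
  {y: True, u: False, z: False}
  {z: True, u: False, y: False}
  {y: True, z: True, u: False}
  {u: True, y: False, z: False}
  {y: True, u: True, z: False}
  {z: True, u: True, y: False}


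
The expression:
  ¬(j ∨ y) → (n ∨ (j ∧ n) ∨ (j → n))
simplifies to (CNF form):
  True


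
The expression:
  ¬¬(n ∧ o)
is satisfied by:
  {o: True, n: True}


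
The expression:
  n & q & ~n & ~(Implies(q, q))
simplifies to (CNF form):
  False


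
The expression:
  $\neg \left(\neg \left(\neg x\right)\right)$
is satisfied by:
  {x: False}


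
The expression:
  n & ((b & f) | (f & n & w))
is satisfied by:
  {b: True, w: True, f: True, n: True}
  {b: True, f: True, n: True, w: False}
  {w: True, f: True, n: True, b: False}


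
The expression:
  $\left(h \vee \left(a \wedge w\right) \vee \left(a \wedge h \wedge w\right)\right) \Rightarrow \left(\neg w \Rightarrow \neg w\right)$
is always true.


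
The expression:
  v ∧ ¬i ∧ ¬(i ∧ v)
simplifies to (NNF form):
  v ∧ ¬i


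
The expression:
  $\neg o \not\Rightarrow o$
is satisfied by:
  {o: False}


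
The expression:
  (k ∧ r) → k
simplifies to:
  True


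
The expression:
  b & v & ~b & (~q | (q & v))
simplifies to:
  False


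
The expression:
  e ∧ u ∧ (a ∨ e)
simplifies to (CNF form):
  e ∧ u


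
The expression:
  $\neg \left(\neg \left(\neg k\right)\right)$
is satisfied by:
  {k: False}


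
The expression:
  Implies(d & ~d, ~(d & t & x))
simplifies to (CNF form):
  True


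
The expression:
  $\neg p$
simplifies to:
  $\neg p$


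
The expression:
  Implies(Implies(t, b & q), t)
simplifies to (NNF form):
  t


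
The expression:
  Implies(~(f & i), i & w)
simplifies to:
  i & (f | w)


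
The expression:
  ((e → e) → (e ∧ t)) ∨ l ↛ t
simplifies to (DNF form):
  (e ∧ t) ∨ (l ∧ ¬t)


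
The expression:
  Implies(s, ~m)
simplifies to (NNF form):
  ~m | ~s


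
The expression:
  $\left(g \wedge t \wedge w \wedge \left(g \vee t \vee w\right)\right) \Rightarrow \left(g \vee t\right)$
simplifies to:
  $\text{True}$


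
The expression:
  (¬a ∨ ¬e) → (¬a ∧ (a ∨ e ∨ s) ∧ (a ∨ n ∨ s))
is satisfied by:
  {e: True, n: True, s: True, a: False}
  {e: True, n: True, s: False, a: False}
  {e: True, s: True, n: False, a: False}
  {a: True, e: True, n: True, s: True}
  {a: True, e: True, n: True, s: False}
  {a: True, e: True, n: False, s: True}
  {a: True, e: True, n: False, s: False}
  {n: True, s: True, e: False, a: False}
  {s: True, e: False, n: False, a: False}


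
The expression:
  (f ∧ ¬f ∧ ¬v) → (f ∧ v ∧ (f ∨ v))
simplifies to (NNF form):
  True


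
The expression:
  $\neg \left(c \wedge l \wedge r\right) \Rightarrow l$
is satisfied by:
  {l: True}


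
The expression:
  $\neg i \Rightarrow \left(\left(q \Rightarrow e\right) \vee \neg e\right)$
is always true.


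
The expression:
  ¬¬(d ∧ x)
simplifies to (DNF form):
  d ∧ x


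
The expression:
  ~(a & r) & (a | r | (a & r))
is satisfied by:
  {r: True, a: False}
  {a: True, r: False}


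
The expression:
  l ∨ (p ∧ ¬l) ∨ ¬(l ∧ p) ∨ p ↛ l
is always true.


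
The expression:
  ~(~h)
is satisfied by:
  {h: True}


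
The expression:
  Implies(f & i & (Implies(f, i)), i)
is always true.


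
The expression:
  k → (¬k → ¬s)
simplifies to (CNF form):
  True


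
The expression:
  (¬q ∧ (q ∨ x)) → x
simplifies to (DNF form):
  True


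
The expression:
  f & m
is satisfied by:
  {m: True, f: True}


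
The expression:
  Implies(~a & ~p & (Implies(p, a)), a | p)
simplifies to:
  a | p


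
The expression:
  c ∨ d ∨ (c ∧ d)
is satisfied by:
  {d: True, c: True}
  {d: True, c: False}
  {c: True, d: False}


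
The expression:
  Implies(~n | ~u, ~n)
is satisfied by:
  {u: True, n: False}
  {n: False, u: False}
  {n: True, u: True}


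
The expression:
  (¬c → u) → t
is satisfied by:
  {t: True, u: False, c: False}
  {t: True, c: True, u: False}
  {t: True, u: True, c: False}
  {t: True, c: True, u: True}
  {c: False, u: False, t: False}


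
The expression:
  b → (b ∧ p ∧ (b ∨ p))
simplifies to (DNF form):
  p ∨ ¬b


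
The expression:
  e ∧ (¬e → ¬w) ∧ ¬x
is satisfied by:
  {e: True, x: False}


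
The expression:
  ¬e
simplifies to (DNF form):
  ¬e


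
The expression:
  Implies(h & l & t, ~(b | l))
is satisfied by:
  {l: False, t: False, h: False}
  {h: True, l: False, t: False}
  {t: True, l: False, h: False}
  {h: True, t: True, l: False}
  {l: True, h: False, t: False}
  {h: True, l: True, t: False}
  {t: True, l: True, h: False}


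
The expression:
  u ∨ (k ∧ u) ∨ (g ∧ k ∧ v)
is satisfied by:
  {k: True, u: True, g: True, v: True}
  {k: True, u: True, g: True, v: False}
  {k: True, u: True, v: True, g: False}
  {k: True, u: True, v: False, g: False}
  {u: True, g: True, v: True, k: False}
  {u: True, g: True, v: False, k: False}
  {u: True, g: False, v: True, k: False}
  {u: True, g: False, v: False, k: False}
  {k: True, g: True, v: True, u: False}


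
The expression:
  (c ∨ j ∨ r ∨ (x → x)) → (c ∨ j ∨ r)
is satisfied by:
  {r: True, c: True, j: True}
  {r: True, c: True, j: False}
  {r: True, j: True, c: False}
  {r: True, j: False, c: False}
  {c: True, j: True, r: False}
  {c: True, j: False, r: False}
  {j: True, c: False, r: False}


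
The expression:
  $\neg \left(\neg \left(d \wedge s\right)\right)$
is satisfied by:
  {s: True, d: True}


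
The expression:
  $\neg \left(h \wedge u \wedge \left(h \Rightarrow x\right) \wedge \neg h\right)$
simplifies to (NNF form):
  $\text{True}$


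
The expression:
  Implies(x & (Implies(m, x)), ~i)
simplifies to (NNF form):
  ~i | ~x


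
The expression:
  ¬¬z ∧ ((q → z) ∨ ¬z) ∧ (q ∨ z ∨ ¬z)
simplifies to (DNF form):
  z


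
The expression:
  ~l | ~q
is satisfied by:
  {l: False, q: False}
  {q: True, l: False}
  {l: True, q: False}


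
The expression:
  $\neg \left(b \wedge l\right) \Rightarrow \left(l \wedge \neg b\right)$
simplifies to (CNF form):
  $l$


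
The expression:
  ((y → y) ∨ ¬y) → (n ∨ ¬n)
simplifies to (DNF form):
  True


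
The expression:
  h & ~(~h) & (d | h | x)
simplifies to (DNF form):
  h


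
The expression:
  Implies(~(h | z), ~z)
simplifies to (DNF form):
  True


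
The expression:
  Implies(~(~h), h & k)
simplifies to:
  k | ~h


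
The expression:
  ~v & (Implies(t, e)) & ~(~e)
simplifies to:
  e & ~v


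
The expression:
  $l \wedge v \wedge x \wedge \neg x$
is never true.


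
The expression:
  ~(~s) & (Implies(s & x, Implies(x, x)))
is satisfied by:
  {s: True}


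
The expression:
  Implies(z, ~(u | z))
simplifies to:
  ~z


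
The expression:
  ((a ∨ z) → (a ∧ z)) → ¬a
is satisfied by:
  {z: False, a: False}
  {a: True, z: False}
  {z: True, a: False}


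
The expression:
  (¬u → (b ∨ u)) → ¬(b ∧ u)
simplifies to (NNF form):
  ¬b ∨ ¬u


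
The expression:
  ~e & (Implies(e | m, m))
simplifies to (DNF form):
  ~e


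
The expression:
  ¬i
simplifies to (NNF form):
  ¬i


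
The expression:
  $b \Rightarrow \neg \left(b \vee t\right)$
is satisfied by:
  {b: False}


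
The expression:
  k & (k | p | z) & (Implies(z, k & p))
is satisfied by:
  {p: True, k: True, z: False}
  {k: True, z: False, p: False}
  {z: True, p: True, k: True}


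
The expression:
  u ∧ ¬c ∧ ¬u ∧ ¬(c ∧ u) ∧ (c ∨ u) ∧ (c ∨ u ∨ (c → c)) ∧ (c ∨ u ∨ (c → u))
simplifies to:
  False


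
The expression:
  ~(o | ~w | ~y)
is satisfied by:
  {w: True, y: True, o: False}


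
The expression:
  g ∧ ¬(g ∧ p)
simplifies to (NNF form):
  g ∧ ¬p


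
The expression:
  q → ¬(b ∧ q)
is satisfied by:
  {q: False, b: False}
  {b: True, q: False}
  {q: True, b: False}


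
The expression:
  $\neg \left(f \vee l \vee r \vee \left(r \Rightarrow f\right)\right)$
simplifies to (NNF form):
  $\text{False}$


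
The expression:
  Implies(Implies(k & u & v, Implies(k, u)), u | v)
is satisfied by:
  {v: True, u: True}
  {v: True, u: False}
  {u: True, v: False}


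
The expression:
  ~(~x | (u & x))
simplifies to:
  x & ~u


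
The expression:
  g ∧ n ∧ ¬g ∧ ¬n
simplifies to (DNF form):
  False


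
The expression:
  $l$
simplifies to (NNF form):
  $l$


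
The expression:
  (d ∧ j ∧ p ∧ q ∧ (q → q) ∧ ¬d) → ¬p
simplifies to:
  True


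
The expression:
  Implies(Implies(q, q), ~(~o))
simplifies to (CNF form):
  o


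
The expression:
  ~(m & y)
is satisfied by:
  {m: False, y: False}
  {y: True, m: False}
  {m: True, y: False}


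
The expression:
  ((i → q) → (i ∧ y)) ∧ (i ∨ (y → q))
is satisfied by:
  {y: True, i: True, q: False}
  {i: True, q: False, y: False}
  {y: True, q: True, i: True}


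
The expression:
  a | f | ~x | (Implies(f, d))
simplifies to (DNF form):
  True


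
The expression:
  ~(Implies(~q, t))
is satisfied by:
  {q: False, t: False}


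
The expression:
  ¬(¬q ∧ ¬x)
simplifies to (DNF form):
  q ∨ x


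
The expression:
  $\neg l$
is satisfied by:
  {l: False}


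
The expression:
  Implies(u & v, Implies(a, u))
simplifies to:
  True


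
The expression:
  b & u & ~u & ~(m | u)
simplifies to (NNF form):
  False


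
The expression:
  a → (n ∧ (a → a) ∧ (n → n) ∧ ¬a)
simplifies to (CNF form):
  ¬a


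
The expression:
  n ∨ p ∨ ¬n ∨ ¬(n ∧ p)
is always true.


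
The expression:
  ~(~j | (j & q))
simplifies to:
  j & ~q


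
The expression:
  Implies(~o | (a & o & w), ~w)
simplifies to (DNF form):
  ~w | (o & ~a)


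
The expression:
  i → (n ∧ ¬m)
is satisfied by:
  {n: True, i: False, m: False}
  {n: False, i: False, m: False}
  {m: True, n: True, i: False}
  {m: True, n: False, i: False}
  {i: True, n: True, m: False}


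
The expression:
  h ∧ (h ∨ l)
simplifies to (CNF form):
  h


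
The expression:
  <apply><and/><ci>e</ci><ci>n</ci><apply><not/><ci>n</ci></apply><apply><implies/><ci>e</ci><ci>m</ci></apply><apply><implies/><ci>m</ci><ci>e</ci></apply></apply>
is never true.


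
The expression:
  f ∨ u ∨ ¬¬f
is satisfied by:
  {u: True, f: True}
  {u: True, f: False}
  {f: True, u: False}


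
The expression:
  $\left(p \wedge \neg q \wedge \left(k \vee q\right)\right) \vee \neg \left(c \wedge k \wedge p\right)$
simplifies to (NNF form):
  $\neg c \vee \neg k \vee \neg p \vee \neg q$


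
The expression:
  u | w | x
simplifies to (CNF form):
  u | w | x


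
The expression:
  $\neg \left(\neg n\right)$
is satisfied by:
  {n: True}


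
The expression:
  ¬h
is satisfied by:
  {h: False}


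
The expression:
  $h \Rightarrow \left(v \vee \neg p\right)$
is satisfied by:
  {v: True, p: False, h: False}
  {p: False, h: False, v: False}
  {h: True, v: True, p: False}
  {h: True, p: False, v: False}
  {v: True, p: True, h: False}
  {p: True, v: False, h: False}
  {h: True, p: True, v: True}


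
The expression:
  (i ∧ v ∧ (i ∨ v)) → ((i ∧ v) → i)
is always true.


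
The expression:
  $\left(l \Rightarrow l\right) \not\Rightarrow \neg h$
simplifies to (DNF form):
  $h$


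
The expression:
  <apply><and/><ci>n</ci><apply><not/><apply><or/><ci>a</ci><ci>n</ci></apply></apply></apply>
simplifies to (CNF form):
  <false/>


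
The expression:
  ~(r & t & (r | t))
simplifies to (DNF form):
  ~r | ~t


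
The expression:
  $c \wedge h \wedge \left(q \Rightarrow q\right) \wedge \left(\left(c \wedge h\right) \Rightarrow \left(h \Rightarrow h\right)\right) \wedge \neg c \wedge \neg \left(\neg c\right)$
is never true.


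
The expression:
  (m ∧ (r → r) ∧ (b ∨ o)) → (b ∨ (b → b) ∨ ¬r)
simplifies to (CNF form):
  True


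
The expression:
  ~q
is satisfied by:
  {q: False}


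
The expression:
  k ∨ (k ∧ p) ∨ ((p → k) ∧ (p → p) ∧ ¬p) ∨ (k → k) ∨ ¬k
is always true.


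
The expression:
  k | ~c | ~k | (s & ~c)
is always true.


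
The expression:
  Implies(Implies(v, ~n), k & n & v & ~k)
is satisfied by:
  {n: True, v: True}


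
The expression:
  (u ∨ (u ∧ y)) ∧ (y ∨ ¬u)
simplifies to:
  u ∧ y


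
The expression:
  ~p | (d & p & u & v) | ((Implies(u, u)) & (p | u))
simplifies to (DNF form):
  True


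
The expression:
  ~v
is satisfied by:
  {v: False}


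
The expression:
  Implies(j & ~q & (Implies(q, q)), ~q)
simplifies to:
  True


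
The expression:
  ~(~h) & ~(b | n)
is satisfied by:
  {h: True, n: False, b: False}


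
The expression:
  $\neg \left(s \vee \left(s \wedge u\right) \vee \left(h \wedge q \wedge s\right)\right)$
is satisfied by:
  {s: False}


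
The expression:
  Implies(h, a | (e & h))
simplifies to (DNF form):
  a | e | ~h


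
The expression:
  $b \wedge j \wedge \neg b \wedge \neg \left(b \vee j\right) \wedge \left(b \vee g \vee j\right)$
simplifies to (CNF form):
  $\text{False}$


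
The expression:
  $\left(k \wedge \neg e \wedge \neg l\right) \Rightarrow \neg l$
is always true.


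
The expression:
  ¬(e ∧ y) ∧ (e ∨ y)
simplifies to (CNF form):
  (e ∨ y) ∧ (e ∨ ¬e) ∧ (y ∨ ¬y) ∧ (¬e ∨ ¬y)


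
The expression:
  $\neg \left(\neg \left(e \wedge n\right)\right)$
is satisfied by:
  {e: True, n: True}


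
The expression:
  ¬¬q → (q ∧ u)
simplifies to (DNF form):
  u ∨ ¬q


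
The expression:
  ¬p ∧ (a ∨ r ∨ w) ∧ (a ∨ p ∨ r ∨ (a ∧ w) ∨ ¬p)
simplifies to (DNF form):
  (a ∧ ¬p) ∨ (r ∧ ¬p) ∨ (w ∧ ¬p)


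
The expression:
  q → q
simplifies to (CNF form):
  True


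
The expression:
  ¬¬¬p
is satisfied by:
  {p: False}


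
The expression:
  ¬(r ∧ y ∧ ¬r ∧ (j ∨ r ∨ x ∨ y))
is always true.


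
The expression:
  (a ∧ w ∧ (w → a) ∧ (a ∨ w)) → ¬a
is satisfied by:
  {w: False, a: False}
  {a: True, w: False}
  {w: True, a: False}


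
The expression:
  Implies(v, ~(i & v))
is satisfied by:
  {v: False, i: False}
  {i: True, v: False}
  {v: True, i: False}


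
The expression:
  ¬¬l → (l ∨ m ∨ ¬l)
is always true.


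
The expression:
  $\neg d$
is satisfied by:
  {d: False}


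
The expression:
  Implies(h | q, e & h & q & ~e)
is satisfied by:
  {q: False, h: False}


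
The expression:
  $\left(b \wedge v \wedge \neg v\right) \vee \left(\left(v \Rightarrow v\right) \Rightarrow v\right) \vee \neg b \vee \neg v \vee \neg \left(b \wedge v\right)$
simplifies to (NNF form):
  $\text{True}$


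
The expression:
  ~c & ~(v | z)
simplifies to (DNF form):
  ~c & ~v & ~z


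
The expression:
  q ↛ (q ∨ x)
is never true.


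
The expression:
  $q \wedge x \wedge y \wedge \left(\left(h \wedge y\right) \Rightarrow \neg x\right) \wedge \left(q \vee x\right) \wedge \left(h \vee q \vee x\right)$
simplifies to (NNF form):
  $q \wedge x \wedge y \wedge \neg h$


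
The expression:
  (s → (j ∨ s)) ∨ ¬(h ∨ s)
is always true.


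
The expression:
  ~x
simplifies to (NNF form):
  ~x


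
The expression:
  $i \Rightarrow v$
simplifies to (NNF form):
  $v \vee \neg i$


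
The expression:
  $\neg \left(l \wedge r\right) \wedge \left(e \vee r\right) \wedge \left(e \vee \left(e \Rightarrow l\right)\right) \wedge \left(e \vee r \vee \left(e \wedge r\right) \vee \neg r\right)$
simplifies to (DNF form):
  $\left(e \wedge \neg r\right) \vee \left(r \wedge \neg l\right)$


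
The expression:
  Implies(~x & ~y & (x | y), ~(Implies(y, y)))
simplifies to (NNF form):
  True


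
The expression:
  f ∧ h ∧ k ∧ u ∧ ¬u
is never true.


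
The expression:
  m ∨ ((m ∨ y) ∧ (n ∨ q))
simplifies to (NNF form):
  m ∨ (n ∧ y) ∨ (q ∧ y)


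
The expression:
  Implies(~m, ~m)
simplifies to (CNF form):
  True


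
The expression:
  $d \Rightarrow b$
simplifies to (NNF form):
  $b \vee \neg d$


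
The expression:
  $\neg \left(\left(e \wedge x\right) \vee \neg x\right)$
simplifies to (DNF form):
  $x \wedge \neg e$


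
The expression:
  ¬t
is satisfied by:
  {t: False}


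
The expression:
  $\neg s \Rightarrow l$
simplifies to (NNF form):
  $l \vee s$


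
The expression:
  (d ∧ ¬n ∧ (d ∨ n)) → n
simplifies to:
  n ∨ ¬d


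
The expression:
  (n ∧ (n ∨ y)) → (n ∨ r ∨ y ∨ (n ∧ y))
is always true.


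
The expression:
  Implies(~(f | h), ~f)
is always true.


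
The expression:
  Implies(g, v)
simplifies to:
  v | ~g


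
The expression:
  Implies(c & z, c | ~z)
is always true.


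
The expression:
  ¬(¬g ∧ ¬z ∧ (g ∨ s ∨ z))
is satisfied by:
  {z: True, g: True, s: False}
  {z: True, s: False, g: False}
  {g: True, s: False, z: False}
  {g: False, s: False, z: False}
  {z: True, g: True, s: True}
  {z: True, s: True, g: False}
  {g: True, s: True, z: False}


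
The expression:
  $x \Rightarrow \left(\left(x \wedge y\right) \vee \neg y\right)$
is always true.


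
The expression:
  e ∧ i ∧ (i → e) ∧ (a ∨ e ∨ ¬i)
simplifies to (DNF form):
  e ∧ i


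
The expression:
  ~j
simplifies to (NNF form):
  ~j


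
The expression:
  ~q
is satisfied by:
  {q: False}


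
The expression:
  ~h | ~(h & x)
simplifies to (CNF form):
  ~h | ~x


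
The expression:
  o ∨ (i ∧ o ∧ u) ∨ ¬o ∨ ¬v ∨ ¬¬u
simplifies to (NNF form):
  True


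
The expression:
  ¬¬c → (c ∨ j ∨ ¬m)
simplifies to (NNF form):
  True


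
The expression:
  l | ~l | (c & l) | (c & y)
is always true.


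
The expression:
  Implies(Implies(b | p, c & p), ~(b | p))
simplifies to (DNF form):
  ~c | ~p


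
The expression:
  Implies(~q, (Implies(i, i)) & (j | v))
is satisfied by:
  {q: True, v: True, j: True}
  {q: True, v: True, j: False}
  {q: True, j: True, v: False}
  {q: True, j: False, v: False}
  {v: True, j: True, q: False}
  {v: True, j: False, q: False}
  {j: True, v: False, q: False}


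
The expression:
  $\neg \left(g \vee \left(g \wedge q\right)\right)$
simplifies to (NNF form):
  $\neg g$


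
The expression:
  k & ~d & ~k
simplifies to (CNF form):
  False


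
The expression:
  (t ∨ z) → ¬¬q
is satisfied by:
  {q: True, z: False, t: False}
  {q: True, t: True, z: False}
  {q: True, z: True, t: False}
  {q: True, t: True, z: True}
  {t: False, z: False, q: False}


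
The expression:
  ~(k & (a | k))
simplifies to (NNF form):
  ~k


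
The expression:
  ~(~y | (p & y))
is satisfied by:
  {y: True, p: False}


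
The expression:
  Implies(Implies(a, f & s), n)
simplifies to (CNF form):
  (a | n) & (a | n | ~f) & (a | n | ~s) & (n | ~f | ~s)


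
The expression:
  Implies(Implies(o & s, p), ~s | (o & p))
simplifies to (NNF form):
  o | ~s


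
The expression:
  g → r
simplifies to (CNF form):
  r ∨ ¬g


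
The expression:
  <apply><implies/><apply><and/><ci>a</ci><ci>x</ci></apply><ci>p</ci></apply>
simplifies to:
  <apply><or/><ci>p</ci><apply><not/><ci>a</ci></apply><apply><not/><ci>x</ci></apply></apply>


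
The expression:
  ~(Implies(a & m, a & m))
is never true.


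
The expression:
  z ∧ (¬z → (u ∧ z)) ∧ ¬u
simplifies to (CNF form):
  z ∧ ¬u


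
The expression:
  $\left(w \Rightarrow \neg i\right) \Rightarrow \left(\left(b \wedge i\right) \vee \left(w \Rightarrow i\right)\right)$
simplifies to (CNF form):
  $i \vee \neg w$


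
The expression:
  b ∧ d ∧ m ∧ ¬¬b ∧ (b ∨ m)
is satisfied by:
  {m: True, b: True, d: True}


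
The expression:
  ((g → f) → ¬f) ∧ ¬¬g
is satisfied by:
  {g: True, f: False}


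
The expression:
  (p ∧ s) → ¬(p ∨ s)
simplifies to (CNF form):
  ¬p ∨ ¬s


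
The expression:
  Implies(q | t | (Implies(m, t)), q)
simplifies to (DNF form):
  q | (m & ~t)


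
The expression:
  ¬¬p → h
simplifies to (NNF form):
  h ∨ ¬p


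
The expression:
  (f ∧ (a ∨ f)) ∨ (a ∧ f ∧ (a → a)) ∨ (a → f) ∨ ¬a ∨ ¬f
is always true.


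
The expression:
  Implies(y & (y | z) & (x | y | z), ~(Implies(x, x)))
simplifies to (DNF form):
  ~y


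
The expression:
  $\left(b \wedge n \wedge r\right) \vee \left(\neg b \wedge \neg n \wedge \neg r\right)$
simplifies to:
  $\left(b \vee \neg r\right) \wedge \left(n \vee \neg b\right) \wedge \left(r \vee \neg n\right)$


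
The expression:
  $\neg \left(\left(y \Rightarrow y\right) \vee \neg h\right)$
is never true.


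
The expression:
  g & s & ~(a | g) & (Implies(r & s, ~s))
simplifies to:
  False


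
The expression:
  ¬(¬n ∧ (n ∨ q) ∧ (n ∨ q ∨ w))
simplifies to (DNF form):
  n ∨ ¬q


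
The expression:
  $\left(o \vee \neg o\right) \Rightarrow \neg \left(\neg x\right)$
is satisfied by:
  {x: True}


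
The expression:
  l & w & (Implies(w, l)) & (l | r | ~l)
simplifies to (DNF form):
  l & w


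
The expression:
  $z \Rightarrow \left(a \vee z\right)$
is always true.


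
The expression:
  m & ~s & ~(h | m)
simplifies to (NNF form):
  False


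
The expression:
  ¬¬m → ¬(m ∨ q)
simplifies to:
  ¬m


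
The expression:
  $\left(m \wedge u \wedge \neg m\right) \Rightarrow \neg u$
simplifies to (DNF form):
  $\text{True}$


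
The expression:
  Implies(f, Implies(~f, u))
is always true.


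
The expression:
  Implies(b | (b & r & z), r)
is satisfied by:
  {r: True, b: False}
  {b: False, r: False}
  {b: True, r: True}


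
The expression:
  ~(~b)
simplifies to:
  b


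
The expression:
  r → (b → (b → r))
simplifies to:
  True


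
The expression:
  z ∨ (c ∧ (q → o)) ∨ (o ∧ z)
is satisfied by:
  {z: True, c: True, o: True, q: False}
  {z: True, c: True, o: False, q: False}
  {q: True, z: True, c: True, o: True}
  {q: True, z: True, c: True, o: False}
  {z: True, o: True, c: False, q: False}
  {z: True, o: False, c: False, q: False}
  {z: True, q: True, o: True, c: False}
  {z: True, q: True, o: False, c: False}
  {c: True, o: True, z: False, q: False}
  {c: True, z: False, o: False, q: False}
  {q: True, c: True, o: True, z: False}


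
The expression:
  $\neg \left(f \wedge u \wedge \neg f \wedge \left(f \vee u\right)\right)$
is always true.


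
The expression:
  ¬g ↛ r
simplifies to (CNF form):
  r ∨ ¬g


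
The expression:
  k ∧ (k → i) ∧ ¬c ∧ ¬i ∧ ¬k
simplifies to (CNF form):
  False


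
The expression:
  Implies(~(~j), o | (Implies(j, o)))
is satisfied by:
  {o: True, j: False}
  {j: False, o: False}
  {j: True, o: True}


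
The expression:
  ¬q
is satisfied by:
  {q: False}


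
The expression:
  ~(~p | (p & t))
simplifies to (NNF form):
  p & ~t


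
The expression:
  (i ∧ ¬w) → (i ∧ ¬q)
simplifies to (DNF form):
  w ∨ ¬i ∨ ¬q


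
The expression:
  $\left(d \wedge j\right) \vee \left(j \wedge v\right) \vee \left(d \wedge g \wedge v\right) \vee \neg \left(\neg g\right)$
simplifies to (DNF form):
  $g \vee \left(d \wedge j\right) \vee \left(j \wedge v\right)$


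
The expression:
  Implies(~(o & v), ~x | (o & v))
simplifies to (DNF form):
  ~x | (o & v)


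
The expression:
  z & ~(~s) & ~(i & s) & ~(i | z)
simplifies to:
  False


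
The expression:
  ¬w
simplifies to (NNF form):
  ¬w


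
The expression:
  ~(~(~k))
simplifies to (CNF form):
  ~k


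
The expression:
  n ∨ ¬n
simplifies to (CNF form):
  True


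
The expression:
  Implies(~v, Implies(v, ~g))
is always true.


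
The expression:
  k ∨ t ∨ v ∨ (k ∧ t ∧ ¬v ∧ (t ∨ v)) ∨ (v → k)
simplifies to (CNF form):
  True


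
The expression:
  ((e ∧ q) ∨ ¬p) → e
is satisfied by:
  {e: True, p: True}
  {e: True, p: False}
  {p: True, e: False}


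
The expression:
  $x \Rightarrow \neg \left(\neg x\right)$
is always true.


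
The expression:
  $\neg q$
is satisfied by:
  {q: False}


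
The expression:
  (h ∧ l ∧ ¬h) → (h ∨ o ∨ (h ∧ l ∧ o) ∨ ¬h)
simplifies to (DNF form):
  True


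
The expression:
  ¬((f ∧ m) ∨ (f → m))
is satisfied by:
  {f: True, m: False}


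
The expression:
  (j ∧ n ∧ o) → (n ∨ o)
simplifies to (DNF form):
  True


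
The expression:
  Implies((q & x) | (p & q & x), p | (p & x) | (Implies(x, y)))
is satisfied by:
  {y: True, p: True, q: False, x: False}
  {y: True, p: False, q: False, x: False}
  {p: True, y: False, q: False, x: False}
  {y: False, p: False, q: False, x: False}
  {y: True, x: True, p: True, q: False}
  {y: True, x: True, p: False, q: False}
  {x: True, p: True, y: False, q: False}
  {x: True, y: False, p: False, q: False}
  {y: True, q: True, p: True, x: False}
  {y: True, q: True, p: False, x: False}
  {q: True, p: True, y: False, x: False}
  {q: True, y: False, p: False, x: False}
  {x: True, q: True, y: True, p: True}
  {x: True, q: True, y: True, p: False}
  {x: True, q: True, p: True, y: False}


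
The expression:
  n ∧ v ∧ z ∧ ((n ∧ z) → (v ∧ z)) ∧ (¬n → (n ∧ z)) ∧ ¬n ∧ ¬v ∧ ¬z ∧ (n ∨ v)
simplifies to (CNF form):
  False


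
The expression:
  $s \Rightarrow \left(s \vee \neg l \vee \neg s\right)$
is always true.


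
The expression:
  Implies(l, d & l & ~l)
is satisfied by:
  {l: False}


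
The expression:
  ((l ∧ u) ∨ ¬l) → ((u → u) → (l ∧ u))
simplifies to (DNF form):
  l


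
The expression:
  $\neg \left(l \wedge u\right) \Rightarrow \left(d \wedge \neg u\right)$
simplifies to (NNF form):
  $\left(d \wedge \neg u\right) \vee \left(l \wedge u\right)$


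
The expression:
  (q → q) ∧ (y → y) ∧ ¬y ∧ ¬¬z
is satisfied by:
  {z: True, y: False}


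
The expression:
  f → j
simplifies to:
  j ∨ ¬f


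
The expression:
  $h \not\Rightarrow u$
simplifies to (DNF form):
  $h \wedge \neg u$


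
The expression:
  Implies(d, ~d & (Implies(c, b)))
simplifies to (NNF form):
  ~d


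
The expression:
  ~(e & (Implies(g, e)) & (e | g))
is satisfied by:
  {e: False}


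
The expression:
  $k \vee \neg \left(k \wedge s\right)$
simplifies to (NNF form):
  $\text{True}$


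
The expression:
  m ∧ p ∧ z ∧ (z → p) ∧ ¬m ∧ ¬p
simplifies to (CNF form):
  False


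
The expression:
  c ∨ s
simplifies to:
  c ∨ s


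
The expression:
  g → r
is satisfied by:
  {r: True, g: False}
  {g: False, r: False}
  {g: True, r: True}


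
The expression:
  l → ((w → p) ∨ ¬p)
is always true.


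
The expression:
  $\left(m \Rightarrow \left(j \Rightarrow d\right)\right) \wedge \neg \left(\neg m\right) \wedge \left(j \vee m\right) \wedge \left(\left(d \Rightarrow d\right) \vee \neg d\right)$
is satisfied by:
  {d: True, m: True, j: False}
  {m: True, j: False, d: False}
  {j: True, d: True, m: True}


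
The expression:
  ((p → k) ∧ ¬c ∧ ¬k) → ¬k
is always true.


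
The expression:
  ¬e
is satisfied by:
  {e: False}


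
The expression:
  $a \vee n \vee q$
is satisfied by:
  {n: True, a: True, q: True}
  {n: True, a: True, q: False}
  {n: True, q: True, a: False}
  {n: True, q: False, a: False}
  {a: True, q: True, n: False}
  {a: True, q: False, n: False}
  {q: True, a: False, n: False}


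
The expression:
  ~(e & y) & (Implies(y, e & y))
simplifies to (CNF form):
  ~y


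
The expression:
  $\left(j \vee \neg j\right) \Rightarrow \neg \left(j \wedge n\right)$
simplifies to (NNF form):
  $\neg j \vee \neg n$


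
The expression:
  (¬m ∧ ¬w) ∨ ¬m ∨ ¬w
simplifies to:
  ¬m ∨ ¬w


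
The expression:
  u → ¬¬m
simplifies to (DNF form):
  m ∨ ¬u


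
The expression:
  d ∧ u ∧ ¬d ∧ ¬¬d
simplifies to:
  False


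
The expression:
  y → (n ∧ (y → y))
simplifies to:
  n ∨ ¬y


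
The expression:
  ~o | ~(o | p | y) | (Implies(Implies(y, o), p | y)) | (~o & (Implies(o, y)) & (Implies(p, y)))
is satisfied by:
  {y: True, p: True, o: False}
  {y: True, p: False, o: False}
  {p: True, y: False, o: False}
  {y: False, p: False, o: False}
  {y: True, o: True, p: True}
  {y: True, o: True, p: False}
  {o: True, p: True, y: False}


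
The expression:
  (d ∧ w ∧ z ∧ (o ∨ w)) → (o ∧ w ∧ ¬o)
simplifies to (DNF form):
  ¬d ∨ ¬w ∨ ¬z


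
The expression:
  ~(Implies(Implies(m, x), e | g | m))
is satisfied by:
  {g: False, e: False, m: False}


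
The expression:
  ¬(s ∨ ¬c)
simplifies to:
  c ∧ ¬s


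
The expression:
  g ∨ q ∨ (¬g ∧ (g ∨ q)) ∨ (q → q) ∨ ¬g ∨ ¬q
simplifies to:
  True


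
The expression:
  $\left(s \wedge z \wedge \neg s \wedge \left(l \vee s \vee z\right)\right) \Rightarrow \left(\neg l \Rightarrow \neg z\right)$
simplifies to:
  $\text{True}$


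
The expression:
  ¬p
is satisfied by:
  {p: False}


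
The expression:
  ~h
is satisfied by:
  {h: False}


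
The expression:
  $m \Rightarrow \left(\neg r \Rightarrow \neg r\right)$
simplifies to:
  $\text{True}$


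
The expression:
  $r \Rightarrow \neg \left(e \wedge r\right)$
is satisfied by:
  {e: False, r: False}
  {r: True, e: False}
  {e: True, r: False}


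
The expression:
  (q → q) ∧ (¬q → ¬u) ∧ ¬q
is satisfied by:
  {q: False, u: False}
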